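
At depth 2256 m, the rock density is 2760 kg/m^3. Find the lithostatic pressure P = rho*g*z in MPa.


P = rho * g * z / 1e6
= 2760 * 9.81 * 2256 / 1e6
= 61082553.6 / 1e6
= 61.0826 MPa

61.0826


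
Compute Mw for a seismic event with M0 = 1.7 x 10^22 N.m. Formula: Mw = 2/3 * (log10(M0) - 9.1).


log10(M0) = log10(1.7 x 10^22) = 22.2304
Mw = 2/3 * (22.2304 - 9.1)
= 2/3 * 13.1304
= 8.75

8.75


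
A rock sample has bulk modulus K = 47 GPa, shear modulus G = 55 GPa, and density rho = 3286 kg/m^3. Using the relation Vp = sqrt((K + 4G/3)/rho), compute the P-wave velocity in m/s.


First compute the effective modulus:
K + 4G/3 = 47e9 + 4*55e9/3 = 120333333333.33 Pa
Then divide by density:
120333333333.33 / 3286 = 36620004.0576 Pa/(kg/m^3)
Take the square root:
Vp = sqrt(36620004.0576) = 6051.45 m/s

6051.45


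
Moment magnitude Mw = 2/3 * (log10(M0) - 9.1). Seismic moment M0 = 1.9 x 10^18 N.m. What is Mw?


log10(M0) = log10(1.9 x 10^18) = 18.2788
Mw = 2/3 * (18.2788 - 9.1)
= 2/3 * 9.1788
= 6.12

6.12


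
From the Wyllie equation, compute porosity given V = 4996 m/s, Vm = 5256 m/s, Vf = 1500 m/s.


1/V - 1/Vm = 1/4996 - 1/5256 = 9.9e-06
1/Vf - 1/Vm = 1/1500 - 1/5256 = 0.00047641
phi = 9.9e-06 / 0.00047641 = 0.0208

0.0208


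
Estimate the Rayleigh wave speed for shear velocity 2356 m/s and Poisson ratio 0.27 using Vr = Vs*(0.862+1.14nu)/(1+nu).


Numerator factor = 0.862 + 1.14*0.27 = 1.1698
Denominator = 1 + 0.27 = 1.27
Vr = 2356 * 1.1698 / 1.27 = 2170.12 m/s

2170.12


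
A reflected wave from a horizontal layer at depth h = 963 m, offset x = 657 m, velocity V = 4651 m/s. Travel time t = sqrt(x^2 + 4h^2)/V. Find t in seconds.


x^2 + 4h^2 = 657^2 + 4*963^2 = 431649 + 3709476 = 4141125
sqrt(4141125) = 2034.9754
t = 2034.9754 / 4651 = 0.4375 s

0.4375


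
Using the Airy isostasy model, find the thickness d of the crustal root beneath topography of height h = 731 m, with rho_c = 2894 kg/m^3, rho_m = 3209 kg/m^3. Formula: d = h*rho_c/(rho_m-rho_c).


rho_m - rho_c = 3209 - 2894 = 315
d = 731 * 2894 / 315
= 2115514 / 315
= 6715.92 m

6715.92


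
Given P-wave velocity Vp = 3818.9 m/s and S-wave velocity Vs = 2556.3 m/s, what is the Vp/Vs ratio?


Vp/Vs = 3818.9 / 2556.3
= 1.4939

1.4939


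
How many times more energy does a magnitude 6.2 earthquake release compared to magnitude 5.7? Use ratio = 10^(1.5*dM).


M2 - M1 = 6.2 - 5.7 = 0.5
1.5 * 0.5 = 0.75
ratio = 10^0.75 = 5.62

5.62


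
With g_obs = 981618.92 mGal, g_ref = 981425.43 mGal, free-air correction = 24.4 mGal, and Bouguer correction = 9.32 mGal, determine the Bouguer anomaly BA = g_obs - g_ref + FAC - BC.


BA = g_obs - g_ref + FAC - BC
= 981618.92 - 981425.43 + 24.4 - 9.32
= 208.57 mGal

208.57


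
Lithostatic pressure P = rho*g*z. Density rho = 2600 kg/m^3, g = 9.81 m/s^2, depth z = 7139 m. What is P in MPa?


P = rho * g * z / 1e6
= 2600 * 9.81 * 7139 / 1e6
= 182087334.0 / 1e6
= 182.0873 MPa

182.0873


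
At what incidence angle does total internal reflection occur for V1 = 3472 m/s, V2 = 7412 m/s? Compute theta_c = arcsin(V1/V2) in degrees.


V1/V2 = 3472/7412 = 0.46843
theta_c = arcsin(0.46843) = 27.9324 degrees

27.9324


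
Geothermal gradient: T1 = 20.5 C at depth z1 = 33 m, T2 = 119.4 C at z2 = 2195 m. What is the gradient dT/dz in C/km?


dT = 119.4 - 20.5 = 98.9 C
dz = 2195 - 33 = 2162 m
gradient = dT/dz * 1000 = 98.9/2162 * 1000 = 45.7447 C/km

45.7447


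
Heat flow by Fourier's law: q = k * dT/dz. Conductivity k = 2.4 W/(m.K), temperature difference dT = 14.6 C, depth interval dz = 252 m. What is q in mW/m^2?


q = k * dT / dz * 1000
= 2.4 * 14.6 / 252 * 1000
= 0.139048 * 1000
= 139.0476 mW/m^2

139.0476


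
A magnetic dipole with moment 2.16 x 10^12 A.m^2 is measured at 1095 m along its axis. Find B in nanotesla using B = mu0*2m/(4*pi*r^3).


m = 2.16 x 10^12 = 2160000000000 A.m^2
2m = 4320000000000 A.m^2
r^3 = 1095^3 = 1312932375
B = (4pi*10^-7) * 4320000000000 / (4*pi * 1312932375) * 1e9
= 5428672.105403 / 16498794815.84 * 1e9
= 329034.4638 nT

329034.4638


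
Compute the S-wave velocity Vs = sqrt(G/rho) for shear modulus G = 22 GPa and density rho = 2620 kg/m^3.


Convert G to Pa: G = 22e9 Pa
Compute G/rho = 22e9 / 2620 = 8396946.5649
Vs = sqrt(8396946.5649) = 2897.75 m/s

2897.75


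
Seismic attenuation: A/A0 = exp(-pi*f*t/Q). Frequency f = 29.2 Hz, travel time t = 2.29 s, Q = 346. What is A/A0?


pi*f*t/Q = pi*29.2*2.29/346 = 0.607145
A/A0 = exp(-0.607145) = 0.544905

0.544905


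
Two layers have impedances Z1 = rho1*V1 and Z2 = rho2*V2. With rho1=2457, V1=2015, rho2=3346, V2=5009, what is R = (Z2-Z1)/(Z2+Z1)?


Z1 = 2457 * 2015 = 4950855
Z2 = 3346 * 5009 = 16760114
R = (16760114 - 4950855) / (16760114 + 4950855) = 11809259 / 21710969 = 0.5439

0.5439


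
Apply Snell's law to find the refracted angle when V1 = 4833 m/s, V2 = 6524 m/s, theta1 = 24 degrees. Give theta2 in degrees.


sin(theta1) = sin(24 deg) = 0.406737
sin(theta2) = V2/V1 * sin(theta1) = 6524/4833 * 0.406737 = 0.549048
theta2 = arcsin(0.549048) = 33.3017 degrees

33.3017


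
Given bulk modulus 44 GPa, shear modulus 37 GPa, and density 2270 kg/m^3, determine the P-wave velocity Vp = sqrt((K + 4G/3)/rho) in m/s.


First compute the effective modulus:
K + 4G/3 = 44e9 + 4*37e9/3 = 93333333333.33 Pa
Then divide by density:
93333333333.33 / 2270 = 41116005.8737 Pa/(kg/m^3)
Take the square root:
Vp = sqrt(41116005.8737) = 6412.18 m/s

6412.18


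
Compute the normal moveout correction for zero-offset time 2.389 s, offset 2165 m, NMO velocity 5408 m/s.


x/Vnmo = 2165/5408 = 0.400333
(x/Vnmo)^2 = 0.160266
t0^2 = 5.707321
sqrt(5.707321 + 0.160266) = 2.42231
dt = 2.42231 - 2.389 = 0.03331

0.03331


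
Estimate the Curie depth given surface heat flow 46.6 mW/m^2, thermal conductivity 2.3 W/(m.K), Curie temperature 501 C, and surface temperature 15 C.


T_Curie - T_surf = 501 - 15 = 486 C
Convert q to W/m^2: 46.6 mW/m^2 = 0.0466 W/m^2
d = 486 * 2.3 / 0.0466 = 23987.12 m

23987.12


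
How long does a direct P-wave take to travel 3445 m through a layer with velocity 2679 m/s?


t = x / V
= 3445 / 2679
= 1.2859 s

1.2859


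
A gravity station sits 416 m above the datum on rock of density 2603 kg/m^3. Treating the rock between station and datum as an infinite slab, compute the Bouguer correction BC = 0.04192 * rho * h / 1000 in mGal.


BC = 0.04192 * rho * h / 1000
= 0.04192 * 2603 * 416 / 1000
= 45.393 mGal

45.393


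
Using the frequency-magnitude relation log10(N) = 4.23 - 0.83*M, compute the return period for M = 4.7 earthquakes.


log10(N) = 4.23 - 0.83*4.7 = 0.329
N = 10^0.329 = 2.133045
T = 1/N = 1/2.133045 = 0.4688 years

0.4688


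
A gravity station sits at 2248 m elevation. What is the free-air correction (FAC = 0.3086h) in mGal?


FAC = 0.3086 * h
= 0.3086 * 2248
= 693.7328 mGal

693.7328


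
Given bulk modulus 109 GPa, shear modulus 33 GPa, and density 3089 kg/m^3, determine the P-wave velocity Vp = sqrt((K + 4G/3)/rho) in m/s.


First compute the effective modulus:
K + 4G/3 = 109e9 + 4*33e9/3 = 153000000000.0 Pa
Then divide by density:
153000000000.0 / 3089 = 49530592.4247 Pa/(kg/m^3)
Take the square root:
Vp = sqrt(49530592.4247) = 7037.8 m/s

7037.8


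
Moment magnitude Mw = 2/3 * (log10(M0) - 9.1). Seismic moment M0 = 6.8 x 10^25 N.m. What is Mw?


log10(M0) = log10(6.8 x 10^25) = 25.8325
Mw = 2/3 * (25.8325 - 9.1)
= 2/3 * 16.7325
= 11.16

11.16


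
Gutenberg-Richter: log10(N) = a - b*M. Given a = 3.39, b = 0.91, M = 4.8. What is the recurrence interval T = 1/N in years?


log10(N) = 3.39 - 0.91*4.8 = -0.978
N = 10^-0.978 = 0.105196
T = 1/N = 1/0.105196 = 9.506 years

9.506


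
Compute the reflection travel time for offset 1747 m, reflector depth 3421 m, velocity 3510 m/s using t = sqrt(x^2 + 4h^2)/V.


x^2 + 4h^2 = 1747^2 + 4*3421^2 = 3052009 + 46812964 = 49864973
sqrt(49864973) = 7061.5135
t = 7061.5135 / 3510 = 2.0118 s

2.0118


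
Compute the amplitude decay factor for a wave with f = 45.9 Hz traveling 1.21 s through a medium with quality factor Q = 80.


pi*f*t/Q = pi*45.9*1.21/80 = 2.181011
A/A0 = exp(-2.181011) = 0.112927

0.112927


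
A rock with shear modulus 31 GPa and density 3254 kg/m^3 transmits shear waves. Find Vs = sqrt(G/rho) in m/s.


Convert G to Pa: G = 31e9 Pa
Compute G/rho = 31e9 / 3254 = 9526736.3245
Vs = sqrt(9526736.3245) = 3086.54 m/s

3086.54


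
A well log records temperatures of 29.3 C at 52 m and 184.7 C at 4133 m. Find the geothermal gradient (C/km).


dT = 184.7 - 29.3 = 155.4 C
dz = 4133 - 52 = 4081 m
gradient = dT/dz * 1000 = 155.4/4081 * 1000 = 38.0789 C/km

38.0789


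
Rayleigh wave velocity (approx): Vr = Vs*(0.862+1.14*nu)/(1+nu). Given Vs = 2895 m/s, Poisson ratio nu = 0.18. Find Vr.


Numerator factor = 0.862 + 1.14*0.18 = 1.0672
Denominator = 1 + 0.18 = 1.18
Vr = 2895 * 1.0672 / 1.18 = 2618.26 m/s

2618.26


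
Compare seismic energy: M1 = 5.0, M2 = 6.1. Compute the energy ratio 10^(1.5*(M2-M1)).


M2 - M1 = 6.1 - 5.0 = 1.1
1.5 * 1.1 = 1.65
ratio = 10^1.65 = 44.67

44.67


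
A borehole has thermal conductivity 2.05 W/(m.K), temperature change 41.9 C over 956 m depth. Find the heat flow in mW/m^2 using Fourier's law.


q = k * dT / dz * 1000
= 2.05 * 41.9 / 956 * 1000
= 0.089848 * 1000
= 89.8483 mW/m^2

89.8483


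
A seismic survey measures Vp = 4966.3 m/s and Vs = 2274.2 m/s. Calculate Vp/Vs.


Vp/Vs = 4966.3 / 2274.2
= 2.1838

2.1838


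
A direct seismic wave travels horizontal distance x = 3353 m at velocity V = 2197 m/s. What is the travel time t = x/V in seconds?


t = x / V
= 3353 / 2197
= 1.5262 s

1.5262


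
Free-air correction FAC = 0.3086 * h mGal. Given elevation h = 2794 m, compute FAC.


FAC = 0.3086 * h
= 0.3086 * 2794
= 862.2284 mGal

862.2284


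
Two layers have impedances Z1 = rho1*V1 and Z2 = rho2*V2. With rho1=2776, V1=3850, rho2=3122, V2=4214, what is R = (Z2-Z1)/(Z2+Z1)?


Z1 = 2776 * 3850 = 10687600
Z2 = 3122 * 4214 = 13156108
R = (13156108 - 10687600) / (13156108 + 10687600) = 2468508 / 23843708 = 0.1035

0.1035


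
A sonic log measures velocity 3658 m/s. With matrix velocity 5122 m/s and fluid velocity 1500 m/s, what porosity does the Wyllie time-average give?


1/V - 1/Vm = 1/3658 - 1/5122 = 7.814e-05
1/Vf - 1/Vm = 1/1500 - 1/5122 = 0.00047143
phi = 7.814e-05 / 0.00047143 = 0.1657

0.1657


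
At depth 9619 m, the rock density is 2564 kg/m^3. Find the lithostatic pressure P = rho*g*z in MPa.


P = rho * g * z / 1e6
= 2564 * 9.81 * 9619 / 1e6
= 241945167.96 / 1e6
= 241.9452 MPa

241.9452


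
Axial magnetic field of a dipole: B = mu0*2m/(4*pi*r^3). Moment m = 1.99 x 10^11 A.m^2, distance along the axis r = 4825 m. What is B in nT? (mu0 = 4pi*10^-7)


m = 1.99 x 10^11 = 199000000000 A.m^2
2m = 398000000000 A.m^2
r^3 = 4825^3 = 112329015625
B = (4pi*10^-7) * 398000000000 / (4*pi * 112329015625) * 1e9
= 500141.550451 / 1411568041089.89 * 1e9
= 354.3163 nT

354.3163


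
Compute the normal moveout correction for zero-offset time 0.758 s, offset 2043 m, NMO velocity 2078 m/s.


x/Vnmo = 2043/2078 = 0.983157
(x/Vnmo)^2 = 0.966597
t0^2 = 0.574564
sqrt(0.574564 + 0.966597) = 1.241435
dt = 1.241435 - 0.758 = 0.483435

0.483435


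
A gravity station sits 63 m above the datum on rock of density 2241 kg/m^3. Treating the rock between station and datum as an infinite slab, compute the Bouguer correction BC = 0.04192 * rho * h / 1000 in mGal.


BC = 0.04192 * rho * h / 1000
= 0.04192 * 2241 * 63 / 1000
= 5.9184 mGal

5.9184


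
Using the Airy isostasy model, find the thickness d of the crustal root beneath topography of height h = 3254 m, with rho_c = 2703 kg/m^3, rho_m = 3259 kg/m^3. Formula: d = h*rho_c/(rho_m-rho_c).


rho_m - rho_c = 3259 - 2703 = 556
d = 3254 * 2703 / 556
= 8795562 / 556
= 15819.36 m

15819.36


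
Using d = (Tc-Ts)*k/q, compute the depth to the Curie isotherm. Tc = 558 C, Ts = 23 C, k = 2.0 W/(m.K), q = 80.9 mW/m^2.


T_Curie - T_surf = 558 - 23 = 535 C
Convert q to W/m^2: 80.9 mW/m^2 = 0.0809 W/m^2
d = 535 * 2.0 / 0.0809 = 13226.21 m

13226.21


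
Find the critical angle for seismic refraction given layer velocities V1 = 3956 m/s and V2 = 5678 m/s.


V1/V2 = 3956/5678 = 0.696724
theta_c = arcsin(0.696724) = 44.1648 degrees

44.1648


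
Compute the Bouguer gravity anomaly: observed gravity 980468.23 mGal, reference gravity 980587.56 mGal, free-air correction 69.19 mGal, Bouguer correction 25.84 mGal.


BA = g_obs - g_ref + FAC - BC
= 980468.23 - 980587.56 + 69.19 - 25.84
= -75.98 mGal

-75.98


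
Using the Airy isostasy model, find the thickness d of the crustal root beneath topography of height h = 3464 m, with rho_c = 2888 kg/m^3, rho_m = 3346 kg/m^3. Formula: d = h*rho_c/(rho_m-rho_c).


rho_m - rho_c = 3346 - 2888 = 458
d = 3464 * 2888 / 458
= 10004032 / 458
= 21842.86 m

21842.86


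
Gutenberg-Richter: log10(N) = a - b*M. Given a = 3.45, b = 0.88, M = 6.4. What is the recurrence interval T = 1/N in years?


log10(N) = 3.45 - 0.88*6.4 = -2.182
N = 10^-2.182 = 0.006577
T = 1/N = 1/0.006577 = 152.0548 years

152.0548


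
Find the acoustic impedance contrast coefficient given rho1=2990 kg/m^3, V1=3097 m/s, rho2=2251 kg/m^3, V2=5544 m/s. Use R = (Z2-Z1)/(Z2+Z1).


Z1 = 2990 * 3097 = 9260030
Z2 = 2251 * 5544 = 12479544
R = (12479544 - 9260030) / (12479544 + 9260030) = 3219514 / 21739574 = 0.1481

0.1481


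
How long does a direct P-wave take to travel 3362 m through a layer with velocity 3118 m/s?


t = x / V
= 3362 / 3118
= 1.0783 s

1.0783


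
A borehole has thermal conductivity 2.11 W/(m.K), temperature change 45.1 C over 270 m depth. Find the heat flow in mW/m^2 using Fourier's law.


q = k * dT / dz * 1000
= 2.11 * 45.1 / 270 * 1000
= 0.352448 * 1000
= 352.4481 mW/m^2

352.4481


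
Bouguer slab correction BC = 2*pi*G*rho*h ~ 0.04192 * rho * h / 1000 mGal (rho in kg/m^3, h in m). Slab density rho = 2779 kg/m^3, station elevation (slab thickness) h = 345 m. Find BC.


BC = 0.04192 * rho * h / 1000
= 0.04192 * 2779 * 345 / 1000
= 40.191 mGal

40.191


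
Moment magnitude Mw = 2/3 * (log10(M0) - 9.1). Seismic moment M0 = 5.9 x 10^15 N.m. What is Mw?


log10(M0) = log10(5.9 x 10^15) = 15.7709
Mw = 2/3 * (15.7709 - 9.1)
= 2/3 * 6.6709
= 4.45

4.45


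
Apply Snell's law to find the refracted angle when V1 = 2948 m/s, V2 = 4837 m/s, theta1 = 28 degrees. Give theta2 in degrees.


sin(theta1) = sin(28 deg) = 0.469472
sin(theta2) = V2/V1 * sin(theta1) = 4837/2948 * 0.469472 = 0.770296
theta2 = arcsin(0.770296) = 50.3805 degrees

50.3805


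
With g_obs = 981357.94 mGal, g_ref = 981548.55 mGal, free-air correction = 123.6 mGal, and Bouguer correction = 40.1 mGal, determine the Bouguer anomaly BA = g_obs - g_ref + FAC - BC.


BA = g_obs - g_ref + FAC - BC
= 981357.94 - 981548.55 + 123.6 - 40.1
= -107.11 mGal

-107.11


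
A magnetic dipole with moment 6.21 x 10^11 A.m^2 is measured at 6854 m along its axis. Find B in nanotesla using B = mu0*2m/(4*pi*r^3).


m = 6.21 x 10^11 = 621000000000 A.m^2
2m = 1242000000000 A.m^2
r^3 = 6854^3 = 321982523864
B = (4pi*10^-7) * 1242000000000 / (4*pi * 321982523864) * 1e9
= 1560743.230303 / 4046151726221.77 * 1e9
= 385.7352 nT

385.7352


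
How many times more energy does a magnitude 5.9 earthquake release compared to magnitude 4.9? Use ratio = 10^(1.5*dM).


M2 - M1 = 5.9 - 4.9 = 1.0
1.5 * 1.0 = 1.5
ratio = 10^1.5 = 31.62

31.62


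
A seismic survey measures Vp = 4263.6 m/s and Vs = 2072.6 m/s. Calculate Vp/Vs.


Vp/Vs = 4263.6 / 2072.6
= 2.0571

2.0571


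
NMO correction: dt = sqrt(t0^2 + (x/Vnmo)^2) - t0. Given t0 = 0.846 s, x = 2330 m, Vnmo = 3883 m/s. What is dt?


x/Vnmo = 2330/3883 = 0.600052
(x/Vnmo)^2 = 0.360062
t0^2 = 0.715716
sqrt(0.715716 + 0.360062) = 1.037197
dt = 1.037197 - 0.846 = 0.191197

0.191197


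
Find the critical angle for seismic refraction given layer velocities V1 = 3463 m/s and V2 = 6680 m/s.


V1/V2 = 3463/6680 = 0.518413
theta_c = arcsin(0.518413) = 31.2259 degrees

31.2259


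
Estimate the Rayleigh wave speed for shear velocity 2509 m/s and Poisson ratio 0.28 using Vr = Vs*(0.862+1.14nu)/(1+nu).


Numerator factor = 0.862 + 1.14*0.28 = 1.1812
Denominator = 1 + 0.28 = 1.28
Vr = 2509 * 1.1812 / 1.28 = 2315.34 m/s

2315.34


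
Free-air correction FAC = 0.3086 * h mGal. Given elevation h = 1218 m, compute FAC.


FAC = 0.3086 * h
= 0.3086 * 1218
= 375.8748 mGal

375.8748


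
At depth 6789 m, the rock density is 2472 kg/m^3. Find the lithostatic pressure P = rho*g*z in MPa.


P = rho * g * z / 1e6
= 2472 * 9.81 * 6789 / 1e6
= 164635422.48 / 1e6
= 164.6354 MPa

164.6354


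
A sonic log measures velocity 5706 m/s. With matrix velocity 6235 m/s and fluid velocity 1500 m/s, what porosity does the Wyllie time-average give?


1/V - 1/Vm = 1/5706 - 1/6235 = 1.487e-05
1/Vf - 1/Vm = 1/1500 - 1/6235 = 0.00050628
phi = 1.487e-05 / 0.00050628 = 0.0294

0.0294


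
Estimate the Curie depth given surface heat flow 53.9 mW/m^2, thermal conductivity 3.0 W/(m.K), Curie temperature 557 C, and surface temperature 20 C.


T_Curie - T_surf = 557 - 20 = 537 C
Convert q to W/m^2: 53.9 mW/m^2 = 0.0539 W/m^2
d = 537 * 3.0 / 0.0539 = 29888.68 m

29888.68


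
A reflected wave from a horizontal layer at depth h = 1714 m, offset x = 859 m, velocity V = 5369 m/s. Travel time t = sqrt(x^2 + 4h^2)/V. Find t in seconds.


x^2 + 4h^2 = 859^2 + 4*1714^2 = 737881 + 11751184 = 12489065
sqrt(12489065) = 3533.9871
t = 3533.9871 / 5369 = 0.6582 s

0.6582


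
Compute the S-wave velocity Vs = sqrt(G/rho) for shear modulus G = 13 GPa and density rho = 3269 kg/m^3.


Convert G to Pa: G = 13e9 Pa
Compute G/rho = 13e9 / 3269 = 3976751.3001
Vs = sqrt(3976751.3001) = 1994.18 m/s

1994.18


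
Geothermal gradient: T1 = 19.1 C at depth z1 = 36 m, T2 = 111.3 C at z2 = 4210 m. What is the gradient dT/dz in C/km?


dT = 111.3 - 19.1 = 92.2 C
dz = 4210 - 36 = 4174 m
gradient = dT/dz * 1000 = 92.2/4174 * 1000 = 22.0891 C/km

22.0891


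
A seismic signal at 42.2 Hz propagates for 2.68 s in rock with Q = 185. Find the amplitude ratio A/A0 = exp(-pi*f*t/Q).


pi*f*t/Q = pi*42.2*2.68/185 = 1.920549
A/A0 = exp(-1.920549) = 0.146526

0.146526


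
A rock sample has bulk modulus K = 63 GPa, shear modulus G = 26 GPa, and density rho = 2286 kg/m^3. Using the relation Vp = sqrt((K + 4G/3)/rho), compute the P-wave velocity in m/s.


First compute the effective modulus:
K + 4G/3 = 63e9 + 4*26e9/3 = 97666666666.67 Pa
Then divide by density:
97666666666.67 / 2286 = 42723826.1884 Pa/(kg/m^3)
Take the square root:
Vp = sqrt(42723826.1884) = 6536.35 m/s

6536.35


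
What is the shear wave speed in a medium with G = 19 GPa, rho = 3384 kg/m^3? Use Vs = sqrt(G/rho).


Convert G to Pa: G = 19e9 Pa
Compute G/rho = 19e9 / 3384 = 5614657.2104
Vs = sqrt(5614657.2104) = 2369.53 m/s

2369.53


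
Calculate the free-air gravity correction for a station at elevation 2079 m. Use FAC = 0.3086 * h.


FAC = 0.3086 * h
= 0.3086 * 2079
= 641.5794 mGal

641.5794


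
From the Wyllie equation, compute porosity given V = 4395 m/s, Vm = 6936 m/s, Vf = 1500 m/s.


1/V - 1/Vm = 1/4395 - 1/6936 = 8.336e-05
1/Vf - 1/Vm = 1/1500 - 1/6936 = 0.00052249
phi = 8.336e-05 / 0.00052249 = 0.1595

0.1595


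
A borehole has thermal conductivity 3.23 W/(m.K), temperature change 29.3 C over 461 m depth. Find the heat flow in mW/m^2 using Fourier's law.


q = k * dT / dz * 1000
= 3.23 * 29.3 / 461 * 1000
= 0.205291 * 1000
= 205.2907 mW/m^2

205.2907


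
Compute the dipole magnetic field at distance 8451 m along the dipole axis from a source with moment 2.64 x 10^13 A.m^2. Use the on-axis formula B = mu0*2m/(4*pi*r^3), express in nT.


m = 2.64 x 10^13 = 26400000000000 A.m^2
2m = 52800000000000 A.m^2
r^3 = 8451^3 = 603565357851
B = (4pi*10^-7) * 52800000000000 / (4*pi * 603565357851) * 1e9
= 66350436.843816 / 7584625976743.98 * 1e9
= 8748.017 nT

8748.017


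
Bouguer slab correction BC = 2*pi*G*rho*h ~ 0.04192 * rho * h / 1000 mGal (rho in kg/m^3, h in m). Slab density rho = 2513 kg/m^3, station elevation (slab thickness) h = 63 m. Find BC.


BC = 0.04192 * rho * h / 1000
= 0.04192 * 2513 * 63 / 1000
= 6.6367 mGal

6.6367


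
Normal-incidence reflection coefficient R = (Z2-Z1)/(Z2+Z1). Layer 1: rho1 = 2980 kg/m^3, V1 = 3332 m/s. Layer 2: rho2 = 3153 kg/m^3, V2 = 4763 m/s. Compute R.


Z1 = 2980 * 3332 = 9929360
Z2 = 3153 * 4763 = 15017739
R = (15017739 - 9929360) / (15017739 + 9929360) = 5088379 / 24947099 = 0.204

0.204


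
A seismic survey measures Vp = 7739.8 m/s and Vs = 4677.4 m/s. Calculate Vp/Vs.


Vp/Vs = 7739.8 / 4677.4
= 1.6547

1.6547


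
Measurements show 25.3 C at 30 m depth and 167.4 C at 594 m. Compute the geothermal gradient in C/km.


dT = 167.4 - 25.3 = 142.1 C
dz = 594 - 30 = 564 m
gradient = dT/dz * 1000 = 142.1/564 * 1000 = 251.9504 C/km

251.9504


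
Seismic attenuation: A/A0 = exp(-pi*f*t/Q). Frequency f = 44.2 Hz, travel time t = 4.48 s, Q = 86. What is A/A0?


pi*f*t/Q = pi*44.2*4.48/86 = 7.233554
A/A0 = exp(-7.233554) = 0.000722

7.220000e-04


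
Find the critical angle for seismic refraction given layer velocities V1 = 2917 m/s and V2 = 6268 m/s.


V1/V2 = 2917/6268 = 0.46538
theta_c = arcsin(0.46538) = 27.7348 degrees

27.7348


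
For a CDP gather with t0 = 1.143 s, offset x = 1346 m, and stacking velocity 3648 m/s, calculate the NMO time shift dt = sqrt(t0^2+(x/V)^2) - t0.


x/Vnmo = 1346/3648 = 0.368969
(x/Vnmo)^2 = 0.136138
t0^2 = 1.306449
sqrt(1.306449 + 0.136138) = 1.201078
dt = 1.201078 - 1.143 = 0.058078

0.058078


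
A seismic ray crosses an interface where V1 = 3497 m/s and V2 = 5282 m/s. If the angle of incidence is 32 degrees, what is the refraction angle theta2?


sin(theta1) = sin(32 deg) = 0.529919
sin(theta2) = V2/V1 * sin(theta1) = 5282/3497 * 0.529919 = 0.80041
theta2 = arcsin(0.80041) = 53.1693 degrees

53.1693


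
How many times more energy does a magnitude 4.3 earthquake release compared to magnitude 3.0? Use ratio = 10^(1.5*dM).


M2 - M1 = 4.3 - 3.0 = 1.3
1.5 * 1.3 = 1.95
ratio = 10^1.95 = 89.13

89.13


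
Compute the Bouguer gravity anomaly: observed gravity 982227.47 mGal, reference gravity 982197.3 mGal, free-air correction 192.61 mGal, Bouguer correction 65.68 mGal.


BA = g_obs - g_ref + FAC - BC
= 982227.47 - 982197.3 + 192.61 - 65.68
= 157.1 mGal

157.1


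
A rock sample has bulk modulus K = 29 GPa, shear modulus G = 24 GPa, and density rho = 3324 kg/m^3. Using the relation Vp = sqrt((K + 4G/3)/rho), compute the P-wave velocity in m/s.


First compute the effective modulus:
K + 4G/3 = 29e9 + 4*24e9/3 = 61000000000.0 Pa
Then divide by density:
61000000000.0 / 3324 = 18351383.8748 Pa/(kg/m^3)
Take the square root:
Vp = sqrt(18351383.8748) = 4283.85 m/s

4283.85


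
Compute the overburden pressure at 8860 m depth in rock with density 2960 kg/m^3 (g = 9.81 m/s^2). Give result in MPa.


P = rho * g * z / 1e6
= 2960 * 9.81 * 8860 / 1e6
= 257273136.0 / 1e6
= 257.2731 MPa

257.2731


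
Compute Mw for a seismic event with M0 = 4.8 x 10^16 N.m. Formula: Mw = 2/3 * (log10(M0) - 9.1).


log10(M0) = log10(4.8 x 10^16) = 16.6812
Mw = 2/3 * (16.6812 - 9.1)
= 2/3 * 7.5812
= 5.05

5.05


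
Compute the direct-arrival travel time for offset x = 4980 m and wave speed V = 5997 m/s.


t = x / V
= 4980 / 5997
= 0.8304 s

0.8304


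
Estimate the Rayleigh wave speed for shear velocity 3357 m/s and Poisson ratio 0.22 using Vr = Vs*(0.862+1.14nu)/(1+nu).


Numerator factor = 0.862 + 1.14*0.22 = 1.1128
Denominator = 1 + 0.22 = 1.22
Vr = 3357 * 1.1128 / 1.22 = 3062.02 m/s

3062.02


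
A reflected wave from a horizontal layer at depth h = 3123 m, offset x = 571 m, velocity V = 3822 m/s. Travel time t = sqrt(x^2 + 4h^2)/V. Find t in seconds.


x^2 + 4h^2 = 571^2 + 4*3123^2 = 326041 + 39012516 = 39338557
sqrt(39338557) = 6272.0457
t = 6272.0457 / 3822 = 1.641 s

1.641


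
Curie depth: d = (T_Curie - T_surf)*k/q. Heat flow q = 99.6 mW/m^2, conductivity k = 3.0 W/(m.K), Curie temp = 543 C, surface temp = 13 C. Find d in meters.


T_Curie - T_surf = 543 - 13 = 530 C
Convert q to W/m^2: 99.6 mW/m^2 = 0.0996 W/m^2
d = 530 * 3.0 / 0.0996 = 15963.86 m

15963.86


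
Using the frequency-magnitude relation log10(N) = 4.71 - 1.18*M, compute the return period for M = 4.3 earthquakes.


log10(N) = 4.71 - 1.18*4.3 = -0.364
N = 10^-0.364 = 0.432514
T = 1/N = 1/0.432514 = 2.3121 years

2.3121


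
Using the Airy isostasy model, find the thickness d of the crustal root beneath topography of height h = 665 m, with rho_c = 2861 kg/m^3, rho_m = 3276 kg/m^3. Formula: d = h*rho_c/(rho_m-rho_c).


rho_m - rho_c = 3276 - 2861 = 415
d = 665 * 2861 / 415
= 1902565 / 415
= 4584.49 m

4584.49


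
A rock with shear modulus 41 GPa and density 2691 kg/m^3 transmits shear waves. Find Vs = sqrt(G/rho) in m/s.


Convert G to Pa: G = 41e9 Pa
Compute G/rho = 41e9 / 2691 = 15235971.7577
Vs = sqrt(15235971.7577) = 3903.33 m/s

3903.33


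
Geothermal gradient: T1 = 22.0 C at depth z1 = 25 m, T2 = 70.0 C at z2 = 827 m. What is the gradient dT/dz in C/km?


dT = 70.0 - 22.0 = 48.0 C
dz = 827 - 25 = 802 m
gradient = dT/dz * 1000 = 48.0/802 * 1000 = 59.8504 C/km

59.8504


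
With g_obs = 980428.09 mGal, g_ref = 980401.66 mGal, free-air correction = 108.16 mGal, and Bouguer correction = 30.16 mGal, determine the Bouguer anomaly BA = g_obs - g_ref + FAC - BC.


BA = g_obs - g_ref + FAC - BC
= 980428.09 - 980401.66 + 108.16 - 30.16
= 104.43 mGal

104.43


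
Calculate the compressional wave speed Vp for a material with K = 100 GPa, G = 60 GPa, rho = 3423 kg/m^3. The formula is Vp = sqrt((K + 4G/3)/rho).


First compute the effective modulus:
K + 4G/3 = 100e9 + 4*60e9/3 = 180000000000.0 Pa
Then divide by density:
180000000000.0 / 3423 = 52585451.3585 Pa/(kg/m^3)
Take the square root:
Vp = sqrt(52585451.3585) = 7251.58 m/s

7251.58


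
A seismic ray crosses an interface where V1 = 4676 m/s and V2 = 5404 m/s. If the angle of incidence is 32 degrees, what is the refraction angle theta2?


sin(theta1) = sin(32 deg) = 0.529919
sin(theta2) = V2/V1 * sin(theta1) = 5404/4676 * 0.529919 = 0.612422
theta2 = arcsin(0.612422) = 37.7648 degrees

37.7648


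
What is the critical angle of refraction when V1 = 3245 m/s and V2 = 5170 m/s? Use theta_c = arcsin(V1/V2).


V1/V2 = 3245/5170 = 0.62766
theta_c = arcsin(0.62766) = 38.8777 degrees

38.8777


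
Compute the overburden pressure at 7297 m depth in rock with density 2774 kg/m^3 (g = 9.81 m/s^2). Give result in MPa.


P = rho * g * z / 1e6
= 2774 * 9.81 * 7297 / 1e6
= 198572823.18 / 1e6
= 198.5728 MPa

198.5728


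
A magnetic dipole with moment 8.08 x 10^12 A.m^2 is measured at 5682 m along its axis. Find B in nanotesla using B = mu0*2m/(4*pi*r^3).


m = 8.08 x 10^12 = 8080000000000 A.m^2
2m = 16160000000000 A.m^2
r^3 = 5682^3 = 183444074568
B = (4pi*10^-7) * 16160000000000 / (4*pi * 183444074568) * 1e9
= 20307254.912804 / 2305226228029.63 * 1e9
= 8809.2243 nT

8809.2243


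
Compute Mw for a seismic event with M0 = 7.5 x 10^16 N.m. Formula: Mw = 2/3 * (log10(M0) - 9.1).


log10(M0) = log10(7.5 x 10^16) = 16.8751
Mw = 2/3 * (16.8751 - 9.1)
= 2/3 * 7.7751
= 5.18

5.18


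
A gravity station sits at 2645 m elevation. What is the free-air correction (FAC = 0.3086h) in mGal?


FAC = 0.3086 * h
= 0.3086 * 2645
= 816.247 mGal

816.247


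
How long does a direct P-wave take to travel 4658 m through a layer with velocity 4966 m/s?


t = x / V
= 4658 / 4966
= 0.938 s

0.938


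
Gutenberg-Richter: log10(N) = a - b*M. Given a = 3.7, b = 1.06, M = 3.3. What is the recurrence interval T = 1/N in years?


log10(N) = 3.7 - 1.06*3.3 = 0.202
N = 10^0.202 = 1.592209
T = 1/N = 1/1.592209 = 0.6281 years

0.6281


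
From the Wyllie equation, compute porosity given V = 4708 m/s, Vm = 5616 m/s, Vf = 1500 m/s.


1/V - 1/Vm = 1/4708 - 1/5616 = 3.434e-05
1/Vf - 1/Vm = 1/1500 - 1/5616 = 0.0004886
phi = 3.434e-05 / 0.0004886 = 0.0703

0.0703


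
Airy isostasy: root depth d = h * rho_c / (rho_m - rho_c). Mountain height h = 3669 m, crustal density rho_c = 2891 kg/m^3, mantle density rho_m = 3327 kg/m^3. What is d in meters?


rho_m - rho_c = 3327 - 2891 = 436
d = 3669 * 2891 / 436
= 10607079 / 436
= 24328.16 m

24328.16


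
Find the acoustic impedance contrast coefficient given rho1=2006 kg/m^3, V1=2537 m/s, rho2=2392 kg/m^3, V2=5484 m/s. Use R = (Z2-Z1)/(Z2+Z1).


Z1 = 2006 * 2537 = 5089222
Z2 = 2392 * 5484 = 13117728
R = (13117728 - 5089222) / (13117728 + 5089222) = 8028506 / 18206950 = 0.441

0.441


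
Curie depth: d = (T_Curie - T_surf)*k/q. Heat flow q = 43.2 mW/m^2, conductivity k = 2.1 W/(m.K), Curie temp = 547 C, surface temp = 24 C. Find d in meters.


T_Curie - T_surf = 547 - 24 = 523 C
Convert q to W/m^2: 43.2 mW/m^2 = 0.0432 W/m^2
d = 523 * 2.1 / 0.0432 = 25423.61 m

25423.61


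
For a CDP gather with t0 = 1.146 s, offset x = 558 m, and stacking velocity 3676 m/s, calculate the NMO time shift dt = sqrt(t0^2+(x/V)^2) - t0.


x/Vnmo = 558/3676 = 0.151795
(x/Vnmo)^2 = 0.023042
t0^2 = 1.313316
sqrt(1.313316 + 0.023042) = 1.156009
dt = 1.156009 - 1.146 = 0.010009

0.010009


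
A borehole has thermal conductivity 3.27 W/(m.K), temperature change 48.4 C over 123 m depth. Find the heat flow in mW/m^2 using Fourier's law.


q = k * dT / dz * 1000
= 3.27 * 48.4 / 123 * 1000
= 1.286732 * 1000
= 1286.7317 mW/m^2

1286.7317


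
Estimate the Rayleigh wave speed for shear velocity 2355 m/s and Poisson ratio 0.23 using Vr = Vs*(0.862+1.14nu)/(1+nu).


Numerator factor = 0.862 + 1.14*0.23 = 1.1242
Denominator = 1 + 0.23 = 1.23
Vr = 2355 * 1.1242 / 1.23 = 2152.43 m/s

2152.43


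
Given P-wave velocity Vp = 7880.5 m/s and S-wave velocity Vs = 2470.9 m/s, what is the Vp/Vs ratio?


Vp/Vs = 7880.5 / 2470.9
= 3.1893

3.1893


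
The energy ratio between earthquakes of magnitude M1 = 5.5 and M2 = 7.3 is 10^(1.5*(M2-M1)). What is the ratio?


M2 - M1 = 7.3 - 5.5 = 1.8
1.5 * 1.8 = 2.7
ratio = 10^2.7 = 501.19

501.19


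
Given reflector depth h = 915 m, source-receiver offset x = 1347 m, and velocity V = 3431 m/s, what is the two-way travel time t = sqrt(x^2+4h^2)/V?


x^2 + 4h^2 = 1347^2 + 4*915^2 = 1814409 + 3348900 = 5163309
sqrt(5163309) = 2272.2916
t = 2272.2916 / 3431 = 0.6623 s

0.6623


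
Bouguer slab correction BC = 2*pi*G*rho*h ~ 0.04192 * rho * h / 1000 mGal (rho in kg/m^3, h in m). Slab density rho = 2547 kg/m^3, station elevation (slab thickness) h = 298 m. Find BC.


BC = 0.04192 * rho * h / 1000
= 0.04192 * 2547 * 298 / 1000
= 31.8175 mGal

31.8175


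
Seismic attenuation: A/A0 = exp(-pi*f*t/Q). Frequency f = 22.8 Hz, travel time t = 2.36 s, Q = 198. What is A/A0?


pi*f*t/Q = pi*22.8*2.36/198 = 0.853752
A/A0 = exp(-0.853752) = 0.425814

0.425814


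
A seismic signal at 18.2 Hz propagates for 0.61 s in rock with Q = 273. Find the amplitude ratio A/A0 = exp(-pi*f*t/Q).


pi*f*t/Q = pi*18.2*0.61/273 = 0.127758
A/A0 = exp(-0.127758) = 0.880066

0.880066


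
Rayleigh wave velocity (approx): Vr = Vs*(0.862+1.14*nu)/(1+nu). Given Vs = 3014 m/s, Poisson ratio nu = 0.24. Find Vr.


Numerator factor = 0.862 + 1.14*0.24 = 1.1356
Denominator = 1 + 0.24 = 1.24
Vr = 3014 * 1.1356 / 1.24 = 2760.24 m/s

2760.24


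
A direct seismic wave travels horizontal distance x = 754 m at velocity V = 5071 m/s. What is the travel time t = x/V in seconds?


t = x / V
= 754 / 5071
= 0.1487 s

0.1487


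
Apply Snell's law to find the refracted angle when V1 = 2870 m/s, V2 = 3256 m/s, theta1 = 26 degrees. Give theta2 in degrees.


sin(theta1) = sin(26 deg) = 0.438371
sin(theta2) = V2/V1 * sin(theta1) = 3256/2870 * 0.438371 = 0.49733
theta2 = arcsin(0.49733) = 29.8235 degrees

29.8235


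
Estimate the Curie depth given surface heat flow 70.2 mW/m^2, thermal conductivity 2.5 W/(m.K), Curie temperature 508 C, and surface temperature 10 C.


T_Curie - T_surf = 508 - 10 = 498 C
Convert q to W/m^2: 70.2 mW/m^2 = 0.0702 W/m^2
d = 498 * 2.5 / 0.0702 = 17735.04 m

17735.04


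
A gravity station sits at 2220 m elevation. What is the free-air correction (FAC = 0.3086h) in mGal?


FAC = 0.3086 * h
= 0.3086 * 2220
= 685.092 mGal

685.092


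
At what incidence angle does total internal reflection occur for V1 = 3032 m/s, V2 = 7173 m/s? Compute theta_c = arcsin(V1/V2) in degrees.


V1/V2 = 3032/7173 = 0.422696
theta_c = arcsin(0.422696) = 25.0049 degrees

25.0049


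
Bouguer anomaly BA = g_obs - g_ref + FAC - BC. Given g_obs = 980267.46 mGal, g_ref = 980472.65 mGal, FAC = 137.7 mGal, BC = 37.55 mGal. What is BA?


BA = g_obs - g_ref + FAC - BC
= 980267.46 - 980472.65 + 137.7 - 37.55
= -105.04 mGal

-105.04


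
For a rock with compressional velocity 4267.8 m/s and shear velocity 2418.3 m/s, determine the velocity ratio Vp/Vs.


Vp/Vs = 4267.8 / 2418.3
= 1.7648

1.7648


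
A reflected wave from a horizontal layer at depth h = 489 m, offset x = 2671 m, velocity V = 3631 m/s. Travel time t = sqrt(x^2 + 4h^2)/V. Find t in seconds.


x^2 + 4h^2 = 2671^2 + 4*489^2 = 7134241 + 956484 = 8090725
sqrt(8090725) = 2844.42
t = 2844.42 / 3631 = 0.7834 s

0.7834


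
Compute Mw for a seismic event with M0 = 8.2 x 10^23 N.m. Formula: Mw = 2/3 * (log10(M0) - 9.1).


log10(M0) = log10(8.2 x 10^23) = 23.9138
Mw = 2/3 * (23.9138 - 9.1)
= 2/3 * 14.8138
= 9.88

9.88


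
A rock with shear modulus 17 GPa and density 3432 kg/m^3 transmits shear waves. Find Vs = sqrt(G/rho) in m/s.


Convert G to Pa: G = 17e9 Pa
Compute G/rho = 17e9 / 3432 = 4953379.9534
Vs = sqrt(4953379.9534) = 2225.62 m/s

2225.62


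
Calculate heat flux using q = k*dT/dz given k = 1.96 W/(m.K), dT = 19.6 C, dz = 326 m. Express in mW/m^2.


q = k * dT / dz * 1000
= 1.96 * 19.6 / 326 * 1000
= 0.11784 * 1000
= 117.8405 mW/m^2

117.8405


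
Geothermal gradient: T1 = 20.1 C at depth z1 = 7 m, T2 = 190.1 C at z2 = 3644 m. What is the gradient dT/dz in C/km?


dT = 190.1 - 20.1 = 170.0 C
dz = 3644 - 7 = 3637 m
gradient = dT/dz * 1000 = 170.0/3637 * 1000 = 46.7418 C/km

46.7418


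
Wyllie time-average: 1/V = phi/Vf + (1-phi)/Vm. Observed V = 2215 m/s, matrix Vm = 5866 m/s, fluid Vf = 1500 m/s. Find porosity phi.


1/V - 1/Vm = 1/2215 - 1/5866 = 0.00028099
1/Vf - 1/Vm = 1/1500 - 1/5866 = 0.00049619
phi = 0.00028099 / 0.00049619 = 0.5663

0.5663


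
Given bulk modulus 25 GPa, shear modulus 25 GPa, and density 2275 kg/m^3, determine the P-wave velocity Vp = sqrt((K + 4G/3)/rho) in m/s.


First compute the effective modulus:
K + 4G/3 = 25e9 + 4*25e9/3 = 58333333333.33 Pa
Then divide by density:
58333333333.33 / 2275 = 25641025.641 Pa/(kg/m^3)
Take the square root:
Vp = sqrt(25641025.641) = 5063.7 m/s

5063.7


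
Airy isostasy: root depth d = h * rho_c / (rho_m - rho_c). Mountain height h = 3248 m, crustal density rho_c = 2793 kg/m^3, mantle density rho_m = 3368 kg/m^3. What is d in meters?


rho_m - rho_c = 3368 - 2793 = 575
d = 3248 * 2793 / 575
= 9071664 / 575
= 15776.81 m

15776.81


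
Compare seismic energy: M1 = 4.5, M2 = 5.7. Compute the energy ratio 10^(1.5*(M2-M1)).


M2 - M1 = 5.7 - 4.5 = 1.2
1.5 * 1.2 = 1.8
ratio = 10^1.8 = 63.1

63.1


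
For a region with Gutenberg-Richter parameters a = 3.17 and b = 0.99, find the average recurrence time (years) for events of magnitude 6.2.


log10(N) = 3.17 - 0.99*6.2 = -2.968
N = 10^-2.968 = 0.001076
T = 1/N = 1/0.001076 = 928.9664 years

928.9664


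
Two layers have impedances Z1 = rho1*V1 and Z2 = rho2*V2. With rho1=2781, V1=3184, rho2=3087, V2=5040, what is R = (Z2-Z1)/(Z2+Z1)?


Z1 = 2781 * 3184 = 8854704
Z2 = 3087 * 5040 = 15558480
R = (15558480 - 8854704) / (15558480 + 8854704) = 6703776 / 24413184 = 0.2746

0.2746


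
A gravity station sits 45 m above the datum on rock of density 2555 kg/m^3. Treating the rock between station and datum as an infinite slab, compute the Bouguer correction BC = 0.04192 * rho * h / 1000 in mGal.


BC = 0.04192 * rho * h / 1000
= 0.04192 * 2555 * 45 / 1000
= 4.8198 mGal

4.8198


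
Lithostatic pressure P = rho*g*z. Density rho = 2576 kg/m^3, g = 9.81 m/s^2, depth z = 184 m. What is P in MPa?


P = rho * g * z / 1e6
= 2576 * 9.81 * 184 / 1e6
= 4649783.04 / 1e6
= 4.6498 MPa

4.6498


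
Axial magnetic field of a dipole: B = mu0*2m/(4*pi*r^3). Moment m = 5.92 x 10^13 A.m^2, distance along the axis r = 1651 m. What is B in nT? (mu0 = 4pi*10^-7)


m = 5.92 x 10^13 = 59200000000000 A.m^2
2m = 118400000000000 A.m^2
r^3 = 1651^3 = 4500297451
B = (4pi*10^-7) * 118400000000000 / (4*pi * 4500297451) * 1e9
= 148785828.074013 / 56552405644.12 * 1e9
= 2630937.2056 nT

2630937.2056


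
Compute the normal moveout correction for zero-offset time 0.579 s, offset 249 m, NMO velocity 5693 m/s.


x/Vnmo = 249/5693 = 0.043738
(x/Vnmo)^2 = 0.001913
t0^2 = 0.335241
sqrt(0.335241 + 0.001913) = 0.58065
dt = 0.58065 - 0.579 = 0.00165

0.00165


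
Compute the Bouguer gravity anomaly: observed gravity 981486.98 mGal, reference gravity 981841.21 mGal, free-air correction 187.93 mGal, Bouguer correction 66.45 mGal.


BA = g_obs - g_ref + FAC - BC
= 981486.98 - 981841.21 + 187.93 - 66.45
= -232.75 mGal

-232.75


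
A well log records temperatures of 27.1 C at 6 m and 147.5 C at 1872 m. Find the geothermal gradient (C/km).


dT = 147.5 - 27.1 = 120.4 C
dz = 1872 - 6 = 1866 m
gradient = dT/dz * 1000 = 120.4/1866 * 1000 = 64.523 C/km

64.523


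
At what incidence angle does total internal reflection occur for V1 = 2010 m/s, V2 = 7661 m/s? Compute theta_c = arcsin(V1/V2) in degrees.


V1/V2 = 2010/7661 = 0.262368
theta_c = arcsin(0.262368) = 15.2106 degrees

15.2106


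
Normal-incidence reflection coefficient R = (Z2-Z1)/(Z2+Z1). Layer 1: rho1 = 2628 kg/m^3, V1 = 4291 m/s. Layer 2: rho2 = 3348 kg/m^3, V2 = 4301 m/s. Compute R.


Z1 = 2628 * 4291 = 11276748
Z2 = 3348 * 4301 = 14399748
R = (14399748 - 11276748) / (14399748 + 11276748) = 3123000 / 25676496 = 0.1216

0.1216


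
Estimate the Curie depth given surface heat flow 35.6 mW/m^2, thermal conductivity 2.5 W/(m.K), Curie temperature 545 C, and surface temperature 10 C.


T_Curie - T_surf = 545 - 10 = 535 C
Convert q to W/m^2: 35.6 mW/m^2 = 0.0356 W/m^2
d = 535 * 2.5 / 0.0356 = 37570.22 m

37570.22


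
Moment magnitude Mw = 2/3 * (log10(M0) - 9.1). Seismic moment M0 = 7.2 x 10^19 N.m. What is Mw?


log10(M0) = log10(7.2 x 10^19) = 19.8573
Mw = 2/3 * (19.8573 - 9.1)
= 2/3 * 10.7573
= 7.17

7.17


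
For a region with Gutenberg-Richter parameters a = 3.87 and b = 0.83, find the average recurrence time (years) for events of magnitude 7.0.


log10(N) = 3.87 - 0.83*7.0 = -1.94
N = 10^-1.94 = 0.011482
T = 1/N = 1/0.011482 = 87.0964 years

87.0964


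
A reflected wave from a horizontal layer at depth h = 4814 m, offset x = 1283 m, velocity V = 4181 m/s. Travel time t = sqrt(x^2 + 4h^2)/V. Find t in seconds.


x^2 + 4h^2 = 1283^2 + 4*4814^2 = 1646089 + 92698384 = 94344473
sqrt(94344473) = 9713.1083
t = 9713.1083 / 4181 = 2.3232 s

2.3232


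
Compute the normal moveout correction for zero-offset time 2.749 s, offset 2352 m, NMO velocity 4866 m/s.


x/Vnmo = 2352/4866 = 0.483354
(x/Vnmo)^2 = 0.233631
t0^2 = 7.557001
sqrt(7.557001 + 0.233631) = 2.79117
dt = 2.79117 - 2.749 = 0.04217

0.04217


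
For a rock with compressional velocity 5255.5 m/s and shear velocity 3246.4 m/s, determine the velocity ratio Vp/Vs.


Vp/Vs = 5255.5 / 3246.4
= 1.6189

1.6189


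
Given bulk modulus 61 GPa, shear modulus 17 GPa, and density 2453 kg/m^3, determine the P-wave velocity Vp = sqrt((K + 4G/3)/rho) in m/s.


First compute the effective modulus:
K + 4G/3 = 61e9 + 4*17e9/3 = 83666666666.67 Pa
Then divide by density:
83666666666.67 / 2453 = 34107895.0944 Pa/(kg/m^3)
Take the square root:
Vp = sqrt(34107895.0944) = 5840.2 m/s

5840.2
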